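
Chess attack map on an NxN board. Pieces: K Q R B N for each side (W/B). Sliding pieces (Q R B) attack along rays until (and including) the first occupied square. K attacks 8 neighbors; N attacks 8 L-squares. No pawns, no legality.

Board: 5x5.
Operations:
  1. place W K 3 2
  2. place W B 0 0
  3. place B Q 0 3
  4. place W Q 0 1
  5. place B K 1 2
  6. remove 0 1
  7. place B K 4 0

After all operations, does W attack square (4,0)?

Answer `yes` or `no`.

Answer: no

Derivation:
Op 1: place WK@(3,2)
Op 2: place WB@(0,0)
Op 3: place BQ@(0,3)
Op 4: place WQ@(0,1)
Op 5: place BK@(1,2)
Op 6: remove (0,1)
Op 7: place BK@(4,0)
Per-piece attacks for W:
  WB@(0,0): attacks (1,1) (2,2) (3,3) (4,4)
  WK@(3,2): attacks (3,3) (3,1) (4,2) (2,2) (4,3) (4,1) (2,3) (2,1)
W attacks (4,0): no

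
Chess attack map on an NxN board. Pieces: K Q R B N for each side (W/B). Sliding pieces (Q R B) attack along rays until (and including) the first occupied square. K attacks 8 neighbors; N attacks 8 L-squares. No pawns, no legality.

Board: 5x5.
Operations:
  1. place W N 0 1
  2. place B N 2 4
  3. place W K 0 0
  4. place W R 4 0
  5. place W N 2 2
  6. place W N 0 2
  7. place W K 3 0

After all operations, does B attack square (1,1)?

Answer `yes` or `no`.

Answer: no

Derivation:
Op 1: place WN@(0,1)
Op 2: place BN@(2,4)
Op 3: place WK@(0,0)
Op 4: place WR@(4,0)
Op 5: place WN@(2,2)
Op 6: place WN@(0,2)
Op 7: place WK@(3,0)
Per-piece attacks for B:
  BN@(2,4): attacks (3,2) (4,3) (1,2) (0,3)
B attacks (1,1): no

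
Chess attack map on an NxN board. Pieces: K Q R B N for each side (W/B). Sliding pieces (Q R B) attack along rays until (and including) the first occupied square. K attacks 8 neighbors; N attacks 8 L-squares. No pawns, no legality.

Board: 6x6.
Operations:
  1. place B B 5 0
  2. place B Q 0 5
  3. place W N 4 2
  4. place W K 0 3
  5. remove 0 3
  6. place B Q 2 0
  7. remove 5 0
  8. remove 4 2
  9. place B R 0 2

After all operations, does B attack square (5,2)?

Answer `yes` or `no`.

Answer: yes

Derivation:
Op 1: place BB@(5,0)
Op 2: place BQ@(0,5)
Op 3: place WN@(4,2)
Op 4: place WK@(0,3)
Op 5: remove (0,3)
Op 6: place BQ@(2,0)
Op 7: remove (5,0)
Op 8: remove (4,2)
Op 9: place BR@(0,2)
Per-piece attacks for B:
  BR@(0,2): attacks (0,3) (0,4) (0,5) (0,1) (0,0) (1,2) (2,2) (3,2) (4,2) (5,2) [ray(0,1) blocked at (0,5)]
  BQ@(0,5): attacks (0,4) (0,3) (0,2) (1,5) (2,5) (3,5) (4,5) (5,5) (1,4) (2,3) (3,2) (4,1) (5,0) [ray(0,-1) blocked at (0,2)]
  BQ@(2,0): attacks (2,1) (2,2) (2,3) (2,4) (2,5) (3,0) (4,0) (5,0) (1,0) (0,0) (3,1) (4,2) (5,3) (1,1) (0,2) [ray(-1,1) blocked at (0,2)]
B attacks (5,2): yes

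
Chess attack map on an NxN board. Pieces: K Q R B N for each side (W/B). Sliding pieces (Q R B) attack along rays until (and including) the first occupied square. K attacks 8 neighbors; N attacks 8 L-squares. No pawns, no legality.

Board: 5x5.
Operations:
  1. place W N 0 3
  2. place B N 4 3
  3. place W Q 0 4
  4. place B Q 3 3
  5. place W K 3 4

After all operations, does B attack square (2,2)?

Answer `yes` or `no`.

Op 1: place WN@(0,3)
Op 2: place BN@(4,3)
Op 3: place WQ@(0,4)
Op 4: place BQ@(3,3)
Op 5: place WK@(3,4)
Per-piece attacks for B:
  BQ@(3,3): attacks (3,4) (3,2) (3,1) (3,0) (4,3) (2,3) (1,3) (0,3) (4,4) (4,2) (2,4) (2,2) (1,1) (0,0) [ray(0,1) blocked at (3,4); ray(1,0) blocked at (4,3); ray(-1,0) blocked at (0,3)]
  BN@(4,3): attacks (2,4) (3,1) (2,2)
B attacks (2,2): yes

Answer: yes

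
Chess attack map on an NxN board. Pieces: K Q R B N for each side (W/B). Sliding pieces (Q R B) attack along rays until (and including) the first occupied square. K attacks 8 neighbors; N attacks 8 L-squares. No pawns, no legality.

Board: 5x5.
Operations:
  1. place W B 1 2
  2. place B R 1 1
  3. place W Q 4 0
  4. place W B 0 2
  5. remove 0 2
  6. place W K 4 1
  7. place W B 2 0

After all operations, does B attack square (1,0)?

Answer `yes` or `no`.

Op 1: place WB@(1,2)
Op 2: place BR@(1,1)
Op 3: place WQ@(4,0)
Op 4: place WB@(0,2)
Op 5: remove (0,2)
Op 6: place WK@(4,1)
Op 7: place WB@(2,0)
Per-piece attacks for B:
  BR@(1,1): attacks (1,2) (1,0) (2,1) (3,1) (4,1) (0,1) [ray(0,1) blocked at (1,2); ray(1,0) blocked at (4,1)]
B attacks (1,0): yes

Answer: yes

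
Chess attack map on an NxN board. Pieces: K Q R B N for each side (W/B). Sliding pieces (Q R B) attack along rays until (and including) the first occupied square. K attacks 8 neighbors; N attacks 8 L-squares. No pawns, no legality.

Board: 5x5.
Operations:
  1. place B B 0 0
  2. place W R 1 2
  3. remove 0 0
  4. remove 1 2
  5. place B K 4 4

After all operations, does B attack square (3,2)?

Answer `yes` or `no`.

Op 1: place BB@(0,0)
Op 2: place WR@(1,2)
Op 3: remove (0,0)
Op 4: remove (1,2)
Op 5: place BK@(4,4)
Per-piece attacks for B:
  BK@(4,4): attacks (4,3) (3,4) (3,3)
B attacks (3,2): no

Answer: no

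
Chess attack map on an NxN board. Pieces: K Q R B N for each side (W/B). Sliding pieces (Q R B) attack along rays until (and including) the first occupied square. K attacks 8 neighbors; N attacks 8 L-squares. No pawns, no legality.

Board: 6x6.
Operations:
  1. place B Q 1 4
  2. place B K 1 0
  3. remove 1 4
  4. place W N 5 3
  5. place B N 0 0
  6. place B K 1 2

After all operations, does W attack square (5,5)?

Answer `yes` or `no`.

Op 1: place BQ@(1,4)
Op 2: place BK@(1,0)
Op 3: remove (1,4)
Op 4: place WN@(5,3)
Op 5: place BN@(0,0)
Op 6: place BK@(1,2)
Per-piece attacks for W:
  WN@(5,3): attacks (4,5) (3,4) (4,1) (3,2)
W attacks (5,5): no

Answer: no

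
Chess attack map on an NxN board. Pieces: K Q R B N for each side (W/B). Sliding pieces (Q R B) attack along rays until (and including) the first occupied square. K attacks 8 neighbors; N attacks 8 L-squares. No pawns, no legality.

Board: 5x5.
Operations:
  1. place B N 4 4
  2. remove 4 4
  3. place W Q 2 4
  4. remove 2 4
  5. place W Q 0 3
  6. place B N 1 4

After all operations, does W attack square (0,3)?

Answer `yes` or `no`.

Answer: no

Derivation:
Op 1: place BN@(4,4)
Op 2: remove (4,4)
Op 3: place WQ@(2,4)
Op 4: remove (2,4)
Op 5: place WQ@(0,3)
Op 6: place BN@(1,4)
Per-piece attacks for W:
  WQ@(0,3): attacks (0,4) (0,2) (0,1) (0,0) (1,3) (2,3) (3,3) (4,3) (1,4) (1,2) (2,1) (3,0) [ray(1,1) blocked at (1,4)]
W attacks (0,3): no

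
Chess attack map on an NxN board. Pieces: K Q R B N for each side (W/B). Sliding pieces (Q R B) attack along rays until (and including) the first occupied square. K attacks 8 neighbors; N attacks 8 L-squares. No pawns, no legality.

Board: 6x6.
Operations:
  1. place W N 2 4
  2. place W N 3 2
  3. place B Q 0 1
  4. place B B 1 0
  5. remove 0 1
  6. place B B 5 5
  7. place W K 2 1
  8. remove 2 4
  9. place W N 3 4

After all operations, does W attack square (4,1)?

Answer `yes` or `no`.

Op 1: place WN@(2,4)
Op 2: place WN@(3,2)
Op 3: place BQ@(0,1)
Op 4: place BB@(1,0)
Op 5: remove (0,1)
Op 6: place BB@(5,5)
Op 7: place WK@(2,1)
Op 8: remove (2,4)
Op 9: place WN@(3,4)
Per-piece attacks for W:
  WK@(2,1): attacks (2,2) (2,0) (3,1) (1,1) (3,2) (3,0) (1,2) (1,0)
  WN@(3,2): attacks (4,4) (5,3) (2,4) (1,3) (4,0) (5,1) (2,0) (1,1)
  WN@(3,4): attacks (5,5) (1,5) (4,2) (5,3) (2,2) (1,3)
W attacks (4,1): no

Answer: no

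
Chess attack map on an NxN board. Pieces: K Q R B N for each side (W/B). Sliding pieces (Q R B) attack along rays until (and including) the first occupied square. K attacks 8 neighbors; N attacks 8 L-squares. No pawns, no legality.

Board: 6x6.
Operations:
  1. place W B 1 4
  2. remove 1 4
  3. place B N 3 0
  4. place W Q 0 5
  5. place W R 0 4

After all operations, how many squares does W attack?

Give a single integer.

Op 1: place WB@(1,4)
Op 2: remove (1,4)
Op 3: place BN@(3,0)
Op 4: place WQ@(0,5)
Op 5: place WR@(0,4)
Per-piece attacks for W:
  WR@(0,4): attacks (0,5) (0,3) (0,2) (0,1) (0,0) (1,4) (2,4) (3,4) (4,4) (5,4) [ray(0,1) blocked at (0,5)]
  WQ@(0,5): attacks (0,4) (1,5) (2,5) (3,5) (4,5) (5,5) (1,4) (2,3) (3,2) (4,1) (5,0) [ray(0,-1) blocked at (0,4)]
Union (20 distinct): (0,0) (0,1) (0,2) (0,3) (0,4) (0,5) (1,4) (1,5) (2,3) (2,4) (2,5) (3,2) (3,4) (3,5) (4,1) (4,4) (4,5) (5,0) (5,4) (5,5)

Answer: 20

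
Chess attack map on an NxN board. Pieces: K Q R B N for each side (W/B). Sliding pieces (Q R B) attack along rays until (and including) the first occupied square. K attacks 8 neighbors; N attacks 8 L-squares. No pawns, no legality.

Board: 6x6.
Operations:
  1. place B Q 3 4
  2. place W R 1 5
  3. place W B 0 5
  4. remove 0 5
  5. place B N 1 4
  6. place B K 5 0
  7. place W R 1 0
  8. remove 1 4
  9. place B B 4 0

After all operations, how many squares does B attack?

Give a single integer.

Op 1: place BQ@(3,4)
Op 2: place WR@(1,5)
Op 3: place WB@(0,5)
Op 4: remove (0,5)
Op 5: place BN@(1,4)
Op 6: place BK@(5,0)
Op 7: place WR@(1,0)
Op 8: remove (1,4)
Op 9: place BB@(4,0)
Per-piece attacks for B:
  BQ@(3,4): attacks (3,5) (3,3) (3,2) (3,1) (3,0) (4,4) (5,4) (2,4) (1,4) (0,4) (4,5) (4,3) (5,2) (2,5) (2,3) (1,2) (0,1)
  BB@(4,0): attacks (5,1) (3,1) (2,2) (1,3) (0,4)
  BK@(5,0): attacks (5,1) (4,0) (4,1)
Union (22 distinct): (0,1) (0,4) (1,2) (1,3) (1,4) (2,2) (2,3) (2,4) (2,5) (3,0) (3,1) (3,2) (3,3) (3,5) (4,0) (4,1) (4,3) (4,4) (4,5) (5,1) (5,2) (5,4)

Answer: 22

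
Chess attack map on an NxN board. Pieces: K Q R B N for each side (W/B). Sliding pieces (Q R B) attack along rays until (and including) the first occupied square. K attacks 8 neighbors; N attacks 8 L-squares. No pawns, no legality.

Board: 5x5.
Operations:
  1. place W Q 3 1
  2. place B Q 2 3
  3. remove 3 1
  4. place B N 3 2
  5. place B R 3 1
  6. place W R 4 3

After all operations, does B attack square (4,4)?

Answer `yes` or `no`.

Answer: yes

Derivation:
Op 1: place WQ@(3,1)
Op 2: place BQ@(2,3)
Op 3: remove (3,1)
Op 4: place BN@(3,2)
Op 5: place BR@(3,1)
Op 6: place WR@(4,3)
Per-piece attacks for B:
  BQ@(2,3): attacks (2,4) (2,2) (2,1) (2,0) (3,3) (4,3) (1,3) (0,3) (3,4) (3,2) (1,4) (1,2) (0,1) [ray(1,0) blocked at (4,3); ray(1,-1) blocked at (3,2)]
  BR@(3,1): attacks (3,2) (3,0) (4,1) (2,1) (1,1) (0,1) [ray(0,1) blocked at (3,2)]
  BN@(3,2): attacks (4,4) (2,4) (1,3) (4,0) (2,0) (1,1)
B attacks (4,4): yes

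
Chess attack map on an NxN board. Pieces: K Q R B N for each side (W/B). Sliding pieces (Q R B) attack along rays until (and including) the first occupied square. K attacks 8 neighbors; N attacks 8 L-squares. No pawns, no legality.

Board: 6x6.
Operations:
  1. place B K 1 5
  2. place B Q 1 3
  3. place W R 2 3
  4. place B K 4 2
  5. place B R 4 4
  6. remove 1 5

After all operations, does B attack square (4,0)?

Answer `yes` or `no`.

Answer: yes

Derivation:
Op 1: place BK@(1,5)
Op 2: place BQ@(1,3)
Op 3: place WR@(2,3)
Op 4: place BK@(4,2)
Op 5: place BR@(4,4)
Op 6: remove (1,5)
Per-piece attacks for B:
  BQ@(1,3): attacks (1,4) (1,5) (1,2) (1,1) (1,0) (2,3) (0,3) (2,4) (3,5) (2,2) (3,1) (4,0) (0,4) (0,2) [ray(1,0) blocked at (2,3)]
  BK@(4,2): attacks (4,3) (4,1) (5,2) (3,2) (5,3) (5,1) (3,3) (3,1)
  BR@(4,4): attacks (4,5) (4,3) (4,2) (5,4) (3,4) (2,4) (1,4) (0,4) [ray(0,-1) blocked at (4,2)]
B attacks (4,0): yes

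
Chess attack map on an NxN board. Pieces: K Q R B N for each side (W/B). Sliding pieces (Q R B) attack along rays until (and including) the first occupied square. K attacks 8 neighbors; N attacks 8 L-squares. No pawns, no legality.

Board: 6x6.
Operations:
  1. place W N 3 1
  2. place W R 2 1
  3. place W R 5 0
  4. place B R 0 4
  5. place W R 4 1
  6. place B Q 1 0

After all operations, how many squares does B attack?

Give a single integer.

Answer: 19

Derivation:
Op 1: place WN@(3,1)
Op 2: place WR@(2,1)
Op 3: place WR@(5,0)
Op 4: place BR@(0,4)
Op 5: place WR@(4,1)
Op 6: place BQ@(1,0)
Per-piece attacks for B:
  BR@(0,4): attacks (0,5) (0,3) (0,2) (0,1) (0,0) (1,4) (2,4) (3,4) (4,4) (5,4)
  BQ@(1,0): attacks (1,1) (1,2) (1,3) (1,4) (1,5) (2,0) (3,0) (4,0) (5,0) (0,0) (2,1) (0,1) [ray(1,0) blocked at (5,0); ray(1,1) blocked at (2,1)]
Union (19 distinct): (0,0) (0,1) (0,2) (0,3) (0,5) (1,1) (1,2) (1,3) (1,4) (1,5) (2,0) (2,1) (2,4) (3,0) (3,4) (4,0) (4,4) (5,0) (5,4)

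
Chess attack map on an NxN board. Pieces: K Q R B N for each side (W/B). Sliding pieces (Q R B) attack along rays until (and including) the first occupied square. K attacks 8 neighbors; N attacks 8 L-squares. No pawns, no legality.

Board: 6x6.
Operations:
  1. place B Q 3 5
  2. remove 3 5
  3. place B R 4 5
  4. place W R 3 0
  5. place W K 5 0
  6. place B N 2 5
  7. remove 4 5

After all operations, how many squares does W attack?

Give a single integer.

Answer: 12

Derivation:
Op 1: place BQ@(3,5)
Op 2: remove (3,5)
Op 3: place BR@(4,5)
Op 4: place WR@(3,0)
Op 5: place WK@(5,0)
Op 6: place BN@(2,5)
Op 7: remove (4,5)
Per-piece attacks for W:
  WR@(3,0): attacks (3,1) (3,2) (3,3) (3,4) (3,5) (4,0) (5,0) (2,0) (1,0) (0,0) [ray(1,0) blocked at (5,0)]
  WK@(5,0): attacks (5,1) (4,0) (4,1)
Union (12 distinct): (0,0) (1,0) (2,0) (3,1) (3,2) (3,3) (3,4) (3,5) (4,0) (4,1) (5,0) (5,1)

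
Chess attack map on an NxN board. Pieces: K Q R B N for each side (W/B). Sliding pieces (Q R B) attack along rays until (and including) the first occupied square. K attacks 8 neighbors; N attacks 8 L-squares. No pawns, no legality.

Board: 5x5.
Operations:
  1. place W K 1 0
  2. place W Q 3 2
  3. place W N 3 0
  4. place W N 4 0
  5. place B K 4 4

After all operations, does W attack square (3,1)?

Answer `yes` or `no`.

Answer: yes

Derivation:
Op 1: place WK@(1,0)
Op 2: place WQ@(3,2)
Op 3: place WN@(3,0)
Op 4: place WN@(4,0)
Op 5: place BK@(4,4)
Per-piece attacks for W:
  WK@(1,0): attacks (1,1) (2,0) (0,0) (2,1) (0,1)
  WN@(3,0): attacks (4,2) (2,2) (1,1)
  WQ@(3,2): attacks (3,3) (3,4) (3,1) (3,0) (4,2) (2,2) (1,2) (0,2) (4,3) (4,1) (2,3) (1,4) (2,1) (1,0) [ray(0,-1) blocked at (3,0); ray(-1,-1) blocked at (1,0)]
  WN@(4,0): attacks (3,2) (2,1)
W attacks (3,1): yes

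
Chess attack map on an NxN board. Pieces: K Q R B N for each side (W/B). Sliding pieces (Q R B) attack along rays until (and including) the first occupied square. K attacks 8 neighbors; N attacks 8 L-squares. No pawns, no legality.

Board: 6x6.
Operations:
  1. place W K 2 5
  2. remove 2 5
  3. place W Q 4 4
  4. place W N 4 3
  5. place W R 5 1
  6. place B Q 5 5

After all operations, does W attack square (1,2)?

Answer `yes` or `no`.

Op 1: place WK@(2,5)
Op 2: remove (2,5)
Op 3: place WQ@(4,4)
Op 4: place WN@(4,3)
Op 5: place WR@(5,1)
Op 6: place BQ@(5,5)
Per-piece attacks for W:
  WN@(4,3): attacks (5,5) (3,5) (2,4) (5,1) (3,1) (2,2)
  WQ@(4,4): attacks (4,5) (4,3) (5,4) (3,4) (2,4) (1,4) (0,4) (5,5) (5,3) (3,5) (3,3) (2,2) (1,1) (0,0) [ray(0,-1) blocked at (4,3); ray(1,1) blocked at (5,5)]
  WR@(5,1): attacks (5,2) (5,3) (5,4) (5,5) (5,0) (4,1) (3,1) (2,1) (1,1) (0,1) [ray(0,1) blocked at (5,5)]
W attacks (1,2): no

Answer: no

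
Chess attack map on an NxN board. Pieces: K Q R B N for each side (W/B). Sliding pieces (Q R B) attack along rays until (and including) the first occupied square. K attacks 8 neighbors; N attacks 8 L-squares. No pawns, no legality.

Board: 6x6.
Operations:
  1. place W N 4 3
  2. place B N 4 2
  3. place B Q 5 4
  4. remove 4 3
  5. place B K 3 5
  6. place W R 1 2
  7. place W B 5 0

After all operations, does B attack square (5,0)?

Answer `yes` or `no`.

Op 1: place WN@(4,3)
Op 2: place BN@(4,2)
Op 3: place BQ@(5,4)
Op 4: remove (4,3)
Op 5: place BK@(3,5)
Op 6: place WR@(1,2)
Op 7: place WB@(5,0)
Per-piece attacks for B:
  BK@(3,5): attacks (3,4) (4,5) (2,5) (4,4) (2,4)
  BN@(4,2): attacks (5,4) (3,4) (2,3) (5,0) (3,0) (2,1)
  BQ@(5,4): attacks (5,5) (5,3) (5,2) (5,1) (5,0) (4,4) (3,4) (2,4) (1,4) (0,4) (4,5) (4,3) (3,2) (2,1) (1,0) [ray(0,-1) blocked at (5,0)]
B attacks (5,0): yes

Answer: yes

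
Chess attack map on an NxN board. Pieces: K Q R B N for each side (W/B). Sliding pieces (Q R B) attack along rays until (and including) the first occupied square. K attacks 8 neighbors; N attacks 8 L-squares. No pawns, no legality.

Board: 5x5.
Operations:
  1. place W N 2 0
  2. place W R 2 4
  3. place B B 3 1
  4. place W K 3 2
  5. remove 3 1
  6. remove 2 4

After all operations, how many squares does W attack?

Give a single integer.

Answer: 11

Derivation:
Op 1: place WN@(2,0)
Op 2: place WR@(2,4)
Op 3: place BB@(3,1)
Op 4: place WK@(3,2)
Op 5: remove (3,1)
Op 6: remove (2,4)
Per-piece attacks for W:
  WN@(2,0): attacks (3,2) (4,1) (1,2) (0,1)
  WK@(3,2): attacks (3,3) (3,1) (4,2) (2,2) (4,3) (4,1) (2,3) (2,1)
Union (11 distinct): (0,1) (1,2) (2,1) (2,2) (2,3) (3,1) (3,2) (3,3) (4,1) (4,2) (4,3)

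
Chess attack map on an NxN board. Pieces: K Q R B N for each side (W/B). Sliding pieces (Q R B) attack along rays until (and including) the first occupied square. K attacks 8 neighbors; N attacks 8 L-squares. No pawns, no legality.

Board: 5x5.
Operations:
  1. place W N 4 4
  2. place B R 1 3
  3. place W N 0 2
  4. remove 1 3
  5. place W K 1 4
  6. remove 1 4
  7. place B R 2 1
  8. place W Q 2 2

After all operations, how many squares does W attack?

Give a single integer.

Op 1: place WN@(4,4)
Op 2: place BR@(1,3)
Op 3: place WN@(0,2)
Op 4: remove (1,3)
Op 5: place WK@(1,4)
Op 6: remove (1,4)
Op 7: place BR@(2,1)
Op 8: place WQ@(2,2)
Per-piece attacks for W:
  WN@(0,2): attacks (1,4) (2,3) (1,0) (2,1)
  WQ@(2,2): attacks (2,3) (2,4) (2,1) (3,2) (4,2) (1,2) (0,2) (3,3) (4,4) (3,1) (4,0) (1,3) (0,4) (1,1) (0,0) [ray(0,-1) blocked at (2,1); ray(-1,0) blocked at (0,2); ray(1,1) blocked at (4,4)]
  WN@(4,4): attacks (3,2) (2,3)
Union (17 distinct): (0,0) (0,2) (0,4) (1,0) (1,1) (1,2) (1,3) (1,4) (2,1) (2,3) (2,4) (3,1) (3,2) (3,3) (4,0) (4,2) (4,4)

Answer: 17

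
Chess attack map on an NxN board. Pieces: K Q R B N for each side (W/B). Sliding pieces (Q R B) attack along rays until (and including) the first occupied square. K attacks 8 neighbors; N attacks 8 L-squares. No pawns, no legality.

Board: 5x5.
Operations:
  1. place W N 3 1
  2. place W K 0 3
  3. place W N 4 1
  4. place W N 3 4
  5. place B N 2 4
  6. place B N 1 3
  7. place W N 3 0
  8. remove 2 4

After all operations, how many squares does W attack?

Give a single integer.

Answer: 13

Derivation:
Op 1: place WN@(3,1)
Op 2: place WK@(0,3)
Op 3: place WN@(4,1)
Op 4: place WN@(3,4)
Op 5: place BN@(2,4)
Op 6: place BN@(1,3)
Op 7: place WN@(3,0)
Op 8: remove (2,4)
Per-piece attacks for W:
  WK@(0,3): attacks (0,4) (0,2) (1,3) (1,4) (1,2)
  WN@(3,0): attacks (4,2) (2,2) (1,1)
  WN@(3,1): attacks (4,3) (2,3) (1,2) (1,0)
  WN@(3,4): attacks (4,2) (2,2) (1,3)
  WN@(4,1): attacks (3,3) (2,2) (2,0)
Union (13 distinct): (0,2) (0,4) (1,0) (1,1) (1,2) (1,3) (1,4) (2,0) (2,2) (2,3) (3,3) (4,2) (4,3)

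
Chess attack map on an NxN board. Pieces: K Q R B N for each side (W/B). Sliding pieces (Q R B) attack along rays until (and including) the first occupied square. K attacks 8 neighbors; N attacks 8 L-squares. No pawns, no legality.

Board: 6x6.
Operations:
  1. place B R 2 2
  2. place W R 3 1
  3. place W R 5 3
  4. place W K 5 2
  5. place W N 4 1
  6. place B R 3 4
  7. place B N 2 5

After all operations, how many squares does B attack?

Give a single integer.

Answer: 18

Derivation:
Op 1: place BR@(2,2)
Op 2: place WR@(3,1)
Op 3: place WR@(5,3)
Op 4: place WK@(5,2)
Op 5: place WN@(4,1)
Op 6: place BR@(3,4)
Op 7: place BN@(2,5)
Per-piece attacks for B:
  BR@(2,2): attacks (2,3) (2,4) (2,5) (2,1) (2,0) (3,2) (4,2) (5,2) (1,2) (0,2) [ray(0,1) blocked at (2,5); ray(1,0) blocked at (5,2)]
  BN@(2,5): attacks (3,3) (4,4) (1,3) (0,4)
  BR@(3,4): attacks (3,5) (3,3) (3,2) (3,1) (4,4) (5,4) (2,4) (1,4) (0,4) [ray(0,-1) blocked at (3,1)]
Union (18 distinct): (0,2) (0,4) (1,2) (1,3) (1,4) (2,0) (2,1) (2,3) (2,4) (2,5) (3,1) (3,2) (3,3) (3,5) (4,2) (4,4) (5,2) (5,4)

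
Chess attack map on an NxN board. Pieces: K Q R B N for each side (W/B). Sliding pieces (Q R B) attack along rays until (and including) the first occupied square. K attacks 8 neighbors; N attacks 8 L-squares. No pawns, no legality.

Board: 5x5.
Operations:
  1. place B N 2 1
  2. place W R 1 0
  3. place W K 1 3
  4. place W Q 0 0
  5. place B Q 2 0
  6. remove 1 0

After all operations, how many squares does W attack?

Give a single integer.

Answer: 14

Derivation:
Op 1: place BN@(2,1)
Op 2: place WR@(1,0)
Op 3: place WK@(1,3)
Op 4: place WQ@(0,0)
Op 5: place BQ@(2,0)
Op 6: remove (1,0)
Per-piece attacks for W:
  WQ@(0,0): attacks (0,1) (0,2) (0,3) (0,4) (1,0) (2,0) (1,1) (2,2) (3,3) (4,4) [ray(1,0) blocked at (2,0)]
  WK@(1,3): attacks (1,4) (1,2) (2,3) (0,3) (2,4) (2,2) (0,4) (0,2)
Union (14 distinct): (0,1) (0,2) (0,3) (0,4) (1,0) (1,1) (1,2) (1,4) (2,0) (2,2) (2,3) (2,4) (3,3) (4,4)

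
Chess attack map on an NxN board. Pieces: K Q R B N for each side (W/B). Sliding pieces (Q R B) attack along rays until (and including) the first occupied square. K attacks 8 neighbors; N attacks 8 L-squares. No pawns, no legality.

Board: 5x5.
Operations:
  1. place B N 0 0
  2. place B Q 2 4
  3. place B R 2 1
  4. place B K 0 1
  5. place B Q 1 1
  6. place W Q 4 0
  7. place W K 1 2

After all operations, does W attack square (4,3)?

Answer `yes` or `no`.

Op 1: place BN@(0,0)
Op 2: place BQ@(2,4)
Op 3: place BR@(2,1)
Op 4: place BK@(0,1)
Op 5: place BQ@(1,1)
Op 6: place WQ@(4,0)
Op 7: place WK@(1,2)
Per-piece attacks for W:
  WK@(1,2): attacks (1,3) (1,1) (2,2) (0,2) (2,3) (2,1) (0,3) (0,1)
  WQ@(4,0): attacks (4,1) (4,2) (4,3) (4,4) (3,0) (2,0) (1,0) (0,0) (3,1) (2,2) (1,3) (0,4) [ray(-1,0) blocked at (0,0)]
W attacks (4,3): yes

Answer: yes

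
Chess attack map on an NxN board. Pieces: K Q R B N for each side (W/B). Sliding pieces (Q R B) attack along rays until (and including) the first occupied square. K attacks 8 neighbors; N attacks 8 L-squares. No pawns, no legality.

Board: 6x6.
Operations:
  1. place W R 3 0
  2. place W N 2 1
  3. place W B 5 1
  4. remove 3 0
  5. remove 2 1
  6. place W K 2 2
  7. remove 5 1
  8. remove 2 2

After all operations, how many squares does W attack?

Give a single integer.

Answer: 0

Derivation:
Op 1: place WR@(3,0)
Op 2: place WN@(2,1)
Op 3: place WB@(5,1)
Op 4: remove (3,0)
Op 5: remove (2,1)
Op 6: place WK@(2,2)
Op 7: remove (5,1)
Op 8: remove (2,2)
Per-piece attacks for W:
Union (0 distinct): (none)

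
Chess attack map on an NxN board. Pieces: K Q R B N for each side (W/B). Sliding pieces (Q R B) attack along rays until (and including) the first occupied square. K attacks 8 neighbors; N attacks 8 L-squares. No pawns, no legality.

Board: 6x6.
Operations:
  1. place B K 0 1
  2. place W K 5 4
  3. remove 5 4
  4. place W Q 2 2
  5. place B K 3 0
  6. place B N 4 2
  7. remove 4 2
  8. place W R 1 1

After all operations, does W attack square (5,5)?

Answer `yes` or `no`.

Answer: yes

Derivation:
Op 1: place BK@(0,1)
Op 2: place WK@(5,4)
Op 3: remove (5,4)
Op 4: place WQ@(2,2)
Op 5: place BK@(3,0)
Op 6: place BN@(4,2)
Op 7: remove (4,2)
Op 8: place WR@(1,1)
Per-piece attacks for W:
  WR@(1,1): attacks (1,2) (1,3) (1,4) (1,5) (1,0) (2,1) (3,1) (4,1) (5,1) (0,1) [ray(-1,0) blocked at (0,1)]
  WQ@(2,2): attacks (2,3) (2,4) (2,5) (2,1) (2,0) (3,2) (4,2) (5,2) (1,2) (0,2) (3,3) (4,4) (5,5) (3,1) (4,0) (1,3) (0,4) (1,1) [ray(-1,-1) blocked at (1,1)]
W attacks (5,5): yes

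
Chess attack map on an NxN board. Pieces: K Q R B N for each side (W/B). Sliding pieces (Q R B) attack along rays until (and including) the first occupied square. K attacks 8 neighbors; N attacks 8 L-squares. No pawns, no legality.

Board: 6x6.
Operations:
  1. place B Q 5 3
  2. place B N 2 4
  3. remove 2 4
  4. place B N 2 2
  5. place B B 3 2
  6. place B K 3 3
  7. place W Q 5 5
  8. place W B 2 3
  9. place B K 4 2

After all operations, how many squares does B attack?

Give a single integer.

Op 1: place BQ@(5,3)
Op 2: place BN@(2,4)
Op 3: remove (2,4)
Op 4: place BN@(2,2)
Op 5: place BB@(3,2)
Op 6: place BK@(3,3)
Op 7: place WQ@(5,5)
Op 8: place WB@(2,3)
Op 9: place BK@(4,2)
Per-piece attacks for B:
  BN@(2,2): attacks (3,4) (4,3) (1,4) (0,3) (3,0) (4,1) (1,0) (0,1)
  BB@(3,2): attacks (4,3) (5,4) (4,1) (5,0) (2,3) (2,1) (1,0) [ray(-1,1) blocked at (2,3)]
  BK@(3,3): attacks (3,4) (3,2) (4,3) (2,3) (4,4) (4,2) (2,4) (2,2)
  BK@(4,2): attacks (4,3) (4,1) (5,2) (3,2) (5,3) (5,1) (3,3) (3,1)
  BQ@(5,3): attacks (5,4) (5,5) (5,2) (5,1) (5,0) (4,3) (3,3) (4,4) (3,5) (4,2) [ray(0,1) blocked at (5,5); ray(-1,0) blocked at (3,3); ray(-1,-1) blocked at (4,2)]
Union (24 distinct): (0,1) (0,3) (1,0) (1,4) (2,1) (2,2) (2,3) (2,4) (3,0) (3,1) (3,2) (3,3) (3,4) (3,5) (4,1) (4,2) (4,3) (4,4) (5,0) (5,1) (5,2) (5,3) (5,4) (5,5)

Answer: 24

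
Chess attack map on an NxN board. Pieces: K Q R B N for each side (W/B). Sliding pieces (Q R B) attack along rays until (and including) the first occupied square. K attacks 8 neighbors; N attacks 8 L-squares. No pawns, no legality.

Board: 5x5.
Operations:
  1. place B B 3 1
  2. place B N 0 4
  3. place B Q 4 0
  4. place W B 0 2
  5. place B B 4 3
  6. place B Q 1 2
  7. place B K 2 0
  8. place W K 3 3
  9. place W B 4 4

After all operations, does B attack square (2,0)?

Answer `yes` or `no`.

Op 1: place BB@(3,1)
Op 2: place BN@(0,4)
Op 3: place BQ@(4,0)
Op 4: place WB@(0,2)
Op 5: place BB@(4,3)
Op 6: place BQ@(1,2)
Op 7: place BK@(2,0)
Op 8: place WK@(3,3)
Op 9: place WB@(4,4)
Per-piece attacks for B:
  BN@(0,4): attacks (1,2) (2,3)
  BQ@(1,2): attacks (1,3) (1,4) (1,1) (1,0) (2,2) (3,2) (4,2) (0,2) (2,3) (3,4) (2,1) (3,0) (0,3) (0,1) [ray(-1,0) blocked at (0,2)]
  BK@(2,0): attacks (2,1) (3,0) (1,0) (3,1) (1,1)
  BB@(3,1): attacks (4,2) (4,0) (2,2) (1,3) (0,4) (2,0) [ray(1,-1) blocked at (4,0); ray(-1,1) blocked at (0,4); ray(-1,-1) blocked at (2,0)]
  BQ@(4,0): attacks (4,1) (4,2) (4,3) (3,0) (2,0) (3,1) [ray(0,1) blocked at (4,3); ray(-1,0) blocked at (2,0); ray(-1,1) blocked at (3,1)]
  BB@(4,3): attacks (3,4) (3,2) (2,1) (1,0)
B attacks (2,0): yes

Answer: yes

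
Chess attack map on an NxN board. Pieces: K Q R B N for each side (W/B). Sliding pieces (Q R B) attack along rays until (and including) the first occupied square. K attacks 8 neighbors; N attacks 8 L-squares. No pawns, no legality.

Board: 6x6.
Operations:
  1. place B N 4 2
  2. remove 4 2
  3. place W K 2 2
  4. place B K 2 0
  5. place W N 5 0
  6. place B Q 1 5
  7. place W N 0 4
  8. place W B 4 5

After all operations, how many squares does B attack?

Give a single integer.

Op 1: place BN@(4,2)
Op 2: remove (4,2)
Op 3: place WK@(2,2)
Op 4: place BK@(2,0)
Op 5: place WN@(5,0)
Op 6: place BQ@(1,5)
Op 7: place WN@(0,4)
Op 8: place WB@(4,5)
Per-piece attacks for B:
  BQ@(1,5): attacks (1,4) (1,3) (1,2) (1,1) (1,0) (2,5) (3,5) (4,5) (0,5) (2,4) (3,3) (4,2) (5,1) (0,4) [ray(1,0) blocked at (4,5); ray(-1,-1) blocked at (0,4)]
  BK@(2,0): attacks (2,1) (3,0) (1,0) (3,1) (1,1)
Union (17 distinct): (0,4) (0,5) (1,0) (1,1) (1,2) (1,3) (1,4) (2,1) (2,4) (2,5) (3,0) (3,1) (3,3) (3,5) (4,2) (4,5) (5,1)

Answer: 17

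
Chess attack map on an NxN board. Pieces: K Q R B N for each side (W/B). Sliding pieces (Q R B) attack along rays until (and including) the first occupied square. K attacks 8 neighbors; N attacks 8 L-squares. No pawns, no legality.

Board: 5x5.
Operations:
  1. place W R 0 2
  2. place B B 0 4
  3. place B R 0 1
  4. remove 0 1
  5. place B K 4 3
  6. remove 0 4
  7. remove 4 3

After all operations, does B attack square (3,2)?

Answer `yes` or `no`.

Answer: no

Derivation:
Op 1: place WR@(0,2)
Op 2: place BB@(0,4)
Op 3: place BR@(0,1)
Op 4: remove (0,1)
Op 5: place BK@(4,3)
Op 6: remove (0,4)
Op 7: remove (4,3)
Per-piece attacks for B:
B attacks (3,2): no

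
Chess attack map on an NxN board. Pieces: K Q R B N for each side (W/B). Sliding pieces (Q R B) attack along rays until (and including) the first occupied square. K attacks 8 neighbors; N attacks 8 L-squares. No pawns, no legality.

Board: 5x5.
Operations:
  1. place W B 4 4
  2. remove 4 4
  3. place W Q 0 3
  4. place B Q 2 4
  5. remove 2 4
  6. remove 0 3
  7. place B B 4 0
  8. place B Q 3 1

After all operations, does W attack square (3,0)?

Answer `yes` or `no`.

Op 1: place WB@(4,4)
Op 2: remove (4,4)
Op 3: place WQ@(0,3)
Op 4: place BQ@(2,4)
Op 5: remove (2,4)
Op 6: remove (0,3)
Op 7: place BB@(4,0)
Op 8: place BQ@(3,1)
Per-piece attacks for W:
W attacks (3,0): no

Answer: no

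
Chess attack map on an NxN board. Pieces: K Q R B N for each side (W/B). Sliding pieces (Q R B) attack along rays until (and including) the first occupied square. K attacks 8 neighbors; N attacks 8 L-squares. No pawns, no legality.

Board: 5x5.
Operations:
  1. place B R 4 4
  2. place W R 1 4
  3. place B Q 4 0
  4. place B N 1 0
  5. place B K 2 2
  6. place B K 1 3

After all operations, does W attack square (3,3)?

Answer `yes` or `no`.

Op 1: place BR@(4,4)
Op 2: place WR@(1,4)
Op 3: place BQ@(4,0)
Op 4: place BN@(1,0)
Op 5: place BK@(2,2)
Op 6: place BK@(1,3)
Per-piece attacks for W:
  WR@(1,4): attacks (1,3) (2,4) (3,4) (4,4) (0,4) [ray(0,-1) blocked at (1,3); ray(1,0) blocked at (4,4)]
W attacks (3,3): no

Answer: no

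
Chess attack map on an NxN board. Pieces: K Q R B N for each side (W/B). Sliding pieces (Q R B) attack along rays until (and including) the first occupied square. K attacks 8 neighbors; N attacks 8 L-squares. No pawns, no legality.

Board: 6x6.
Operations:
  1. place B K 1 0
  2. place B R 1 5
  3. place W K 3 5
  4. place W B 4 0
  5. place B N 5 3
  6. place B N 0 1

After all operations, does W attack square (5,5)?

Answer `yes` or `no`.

Op 1: place BK@(1,0)
Op 2: place BR@(1,5)
Op 3: place WK@(3,5)
Op 4: place WB@(4,0)
Op 5: place BN@(5,3)
Op 6: place BN@(0,1)
Per-piece attacks for W:
  WK@(3,5): attacks (3,4) (4,5) (2,5) (4,4) (2,4)
  WB@(4,0): attacks (5,1) (3,1) (2,2) (1,3) (0,4)
W attacks (5,5): no

Answer: no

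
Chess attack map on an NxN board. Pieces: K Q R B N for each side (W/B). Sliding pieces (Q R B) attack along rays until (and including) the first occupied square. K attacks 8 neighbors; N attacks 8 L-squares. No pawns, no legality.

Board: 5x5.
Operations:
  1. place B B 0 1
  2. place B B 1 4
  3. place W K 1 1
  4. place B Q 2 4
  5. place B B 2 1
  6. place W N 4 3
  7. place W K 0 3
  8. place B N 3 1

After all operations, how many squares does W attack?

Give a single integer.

Answer: 13

Derivation:
Op 1: place BB@(0,1)
Op 2: place BB@(1,4)
Op 3: place WK@(1,1)
Op 4: place BQ@(2,4)
Op 5: place BB@(2,1)
Op 6: place WN@(4,3)
Op 7: place WK@(0,3)
Op 8: place BN@(3,1)
Per-piece attacks for W:
  WK@(0,3): attacks (0,4) (0,2) (1,3) (1,4) (1,2)
  WK@(1,1): attacks (1,2) (1,0) (2,1) (0,1) (2,2) (2,0) (0,2) (0,0)
  WN@(4,3): attacks (2,4) (3,1) (2,2)
Union (13 distinct): (0,0) (0,1) (0,2) (0,4) (1,0) (1,2) (1,3) (1,4) (2,0) (2,1) (2,2) (2,4) (3,1)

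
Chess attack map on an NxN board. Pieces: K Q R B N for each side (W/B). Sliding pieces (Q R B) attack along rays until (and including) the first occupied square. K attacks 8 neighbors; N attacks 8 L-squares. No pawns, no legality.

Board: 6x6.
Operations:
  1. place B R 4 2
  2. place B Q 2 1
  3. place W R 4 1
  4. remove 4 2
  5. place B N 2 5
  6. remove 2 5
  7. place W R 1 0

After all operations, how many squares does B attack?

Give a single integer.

Answer: 16

Derivation:
Op 1: place BR@(4,2)
Op 2: place BQ@(2,1)
Op 3: place WR@(4,1)
Op 4: remove (4,2)
Op 5: place BN@(2,5)
Op 6: remove (2,5)
Op 7: place WR@(1,0)
Per-piece attacks for B:
  BQ@(2,1): attacks (2,2) (2,3) (2,4) (2,5) (2,0) (3,1) (4,1) (1,1) (0,1) (3,2) (4,3) (5,4) (3,0) (1,2) (0,3) (1,0) [ray(1,0) blocked at (4,1); ray(-1,-1) blocked at (1,0)]
Union (16 distinct): (0,1) (0,3) (1,0) (1,1) (1,2) (2,0) (2,2) (2,3) (2,4) (2,5) (3,0) (3,1) (3,2) (4,1) (4,3) (5,4)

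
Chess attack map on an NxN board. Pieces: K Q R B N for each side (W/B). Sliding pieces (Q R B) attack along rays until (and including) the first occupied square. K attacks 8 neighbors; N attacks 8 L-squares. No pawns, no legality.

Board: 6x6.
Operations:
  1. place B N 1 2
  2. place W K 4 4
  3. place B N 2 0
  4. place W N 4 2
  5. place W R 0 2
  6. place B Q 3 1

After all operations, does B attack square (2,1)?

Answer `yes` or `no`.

Op 1: place BN@(1,2)
Op 2: place WK@(4,4)
Op 3: place BN@(2,0)
Op 4: place WN@(4,2)
Op 5: place WR@(0,2)
Op 6: place BQ@(3,1)
Per-piece attacks for B:
  BN@(1,2): attacks (2,4) (3,3) (0,4) (2,0) (3,1) (0,0)
  BN@(2,0): attacks (3,2) (4,1) (1,2) (0,1)
  BQ@(3,1): attacks (3,2) (3,3) (3,4) (3,5) (3,0) (4,1) (5,1) (2,1) (1,1) (0,1) (4,2) (4,0) (2,2) (1,3) (0,4) (2,0) [ray(1,1) blocked at (4,2); ray(-1,-1) blocked at (2,0)]
B attacks (2,1): yes

Answer: yes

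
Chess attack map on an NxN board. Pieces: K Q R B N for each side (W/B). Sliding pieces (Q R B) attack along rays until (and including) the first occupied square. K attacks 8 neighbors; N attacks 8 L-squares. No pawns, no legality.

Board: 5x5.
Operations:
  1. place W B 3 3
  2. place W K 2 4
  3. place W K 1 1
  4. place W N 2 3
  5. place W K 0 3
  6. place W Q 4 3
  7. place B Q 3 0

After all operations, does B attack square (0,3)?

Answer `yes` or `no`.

Answer: yes

Derivation:
Op 1: place WB@(3,3)
Op 2: place WK@(2,4)
Op 3: place WK@(1,1)
Op 4: place WN@(2,3)
Op 5: place WK@(0,3)
Op 6: place WQ@(4,3)
Op 7: place BQ@(3,0)
Per-piece attacks for B:
  BQ@(3,0): attacks (3,1) (3,2) (3,3) (4,0) (2,0) (1,0) (0,0) (4,1) (2,1) (1,2) (0,3) [ray(0,1) blocked at (3,3); ray(-1,1) blocked at (0,3)]
B attacks (0,3): yes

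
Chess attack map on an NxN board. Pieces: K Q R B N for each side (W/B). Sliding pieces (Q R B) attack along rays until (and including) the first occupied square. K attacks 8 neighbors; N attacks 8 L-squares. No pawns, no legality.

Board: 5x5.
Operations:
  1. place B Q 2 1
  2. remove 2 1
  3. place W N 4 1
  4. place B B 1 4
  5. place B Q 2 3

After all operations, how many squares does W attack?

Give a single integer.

Op 1: place BQ@(2,1)
Op 2: remove (2,1)
Op 3: place WN@(4,1)
Op 4: place BB@(1,4)
Op 5: place BQ@(2,3)
Per-piece attacks for W:
  WN@(4,1): attacks (3,3) (2,2) (2,0)
Union (3 distinct): (2,0) (2,2) (3,3)

Answer: 3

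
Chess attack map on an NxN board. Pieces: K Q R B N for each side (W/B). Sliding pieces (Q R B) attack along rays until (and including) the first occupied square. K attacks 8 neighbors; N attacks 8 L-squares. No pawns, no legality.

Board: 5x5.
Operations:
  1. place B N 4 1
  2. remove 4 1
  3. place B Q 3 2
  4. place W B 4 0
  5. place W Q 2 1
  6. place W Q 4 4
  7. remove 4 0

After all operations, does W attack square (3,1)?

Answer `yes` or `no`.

Answer: yes

Derivation:
Op 1: place BN@(4,1)
Op 2: remove (4,1)
Op 3: place BQ@(3,2)
Op 4: place WB@(4,0)
Op 5: place WQ@(2,1)
Op 6: place WQ@(4,4)
Op 7: remove (4,0)
Per-piece attacks for W:
  WQ@(2,1): attacks (2,2) (2,3) (2,4) (2,0) (3,1) (4,1) (1,1) (0,1) (3,2) (3,0) (1,2) (0,3) (1,0) [ray(1,1) blocked at (3,2)]
  WQ@(4,4): attacks (4,3) (4,2) (4,1) (4,0) (3,4) (2,4) (1,4) (0,4) (3,3) (2,2) (1,1) (0,0)
W attacks (3,1): yes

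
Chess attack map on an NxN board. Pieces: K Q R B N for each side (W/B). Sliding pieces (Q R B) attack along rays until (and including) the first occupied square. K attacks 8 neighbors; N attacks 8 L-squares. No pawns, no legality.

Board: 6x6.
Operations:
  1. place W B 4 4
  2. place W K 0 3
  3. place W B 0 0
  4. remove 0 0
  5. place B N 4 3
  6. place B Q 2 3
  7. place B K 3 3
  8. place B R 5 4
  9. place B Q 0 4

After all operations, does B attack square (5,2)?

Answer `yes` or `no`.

Op 1: place WB@(4,4)
Op 2: place WK@(0,3)
Op 3: place WB@(0,0)
Op 4: remove (0,0)
Op 5: place BN@(4,3)
Op 6: place BQ@(2,3)
Op 7: place BK@(3,3)
Op 8: place BR@(5,4)
Op 9: place BQ@(0,4)
Per-piece attacks for B:
  BQ@(0,4): attacks (0,5) (0,3) (1,4) (2,4) (3,4) (4,4) (1,5) (1,3) (2,2) (3,1) (4,0) [ray(0,-1) blocked at (0,3); ray(1,0) blocked at (4,4)]
  BQ@(2,3): attacks (2,4) (2,5) (2,2) (2,1) (2,0) (3,3) (1,3) (0,3) (3,4) (4,5) (3,2) (4,1) (5,0) (1,4) (0,5) (1,2) (0,1) [ray(1,0) blocked at (3,3); ray(-1,0) blocked at (0,3)]
  BK@(3,3): attacks (3,4) (3,2) (4,3) (2,3) (4,4) (4,2) (2,4) (2,2)
  BN@(4,3): attacks (5,5) (3,5) (2,4) (5,1) (3,1) (2,2)
  BR@(5,4): attacks (5,5) (5,3) (5,2) (5,1) (5,0) (4,4) [ray(-1,0) blocked at (4,4)]
B attacks (5,2): yes

Answer: yes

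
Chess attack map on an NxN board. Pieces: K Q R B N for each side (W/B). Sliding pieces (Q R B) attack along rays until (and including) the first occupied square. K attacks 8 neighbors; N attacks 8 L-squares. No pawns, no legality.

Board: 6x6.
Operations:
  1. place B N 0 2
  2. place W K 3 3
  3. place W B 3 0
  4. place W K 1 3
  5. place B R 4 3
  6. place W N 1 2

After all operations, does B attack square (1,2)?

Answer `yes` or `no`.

Op 1: place BN@(0,2)
Op 2: place WK@(3,3)
Op 3: place WB@(3,0)
Op 4: place WK@(1,3)
Op 5: place BR@(4,3)
Op 6: place WN@(1,2)
Per-piece attacks for B:
  BN@(0,2): attacks (1,4) (2,3) (1,0) (2,1)
  BR@(4,3): attacks (4,4) (4,5) (4,2) (4,1) (4,0) (5,3) (3,3) [ray(-1,0) blocked at (3,3)]
B attacks (1,2): no

Answer: no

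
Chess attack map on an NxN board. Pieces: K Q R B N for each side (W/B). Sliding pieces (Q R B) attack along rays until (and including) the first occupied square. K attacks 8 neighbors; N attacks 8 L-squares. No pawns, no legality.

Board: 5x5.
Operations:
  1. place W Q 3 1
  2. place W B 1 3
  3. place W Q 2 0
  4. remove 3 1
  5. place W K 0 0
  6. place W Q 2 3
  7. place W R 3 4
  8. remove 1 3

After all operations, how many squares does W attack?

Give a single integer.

Answer: 25

Derivation:
Op 1: place WQ@(3,1)
Op 2: place WB@(1,3)
Op 3: place WQ@(2,0)
Op 4: remove (3,1)
Op 5: place WK@(0,0)
Op 6: place WQ@(2,3)
Op 7: place WR@(3,4)
Op 8: remove (1,3)
Per-piece attacks for W:
  WK@(0,0): attacks (0,1) (1,0) (1,1)
  WQ@(2,0): attacks (2,1) (2,2) (2,3) (3,0) (4,0) (1,0) (0,0) (3,1) (4,2) (1,1) (0,2) [ray(0,1) blocked at (2,3); ray(-1,0) blocked at (0,0)]
  WQ@(2,3): attacks (2,4) (2,2) (2,1) (2,0) (3,3) (4,3) (1,3) (0,3) (3,4) (3,2) (4,1) (1,4) (1,2) (0,1) [ray(0,-1) blocked at (2,0); ray(1,1) blocked at (3,4)]
  WR@(3,4): attacks (3,3) (3,2) (3,1) (3,0) (4,4) (2,4) (1,4) (0,4)
Union (25 distinct): (0,0) (0,1) (0,2) (0,3) (0,4) (1,0) (1,1) (1,2) (1,3) (1,4) (2,0) (2,1) (2,2) (2,3) (2,4) (3,0) (3,1) (3,2) (3,3) (3,4) (4,0) (4,1) (4,2) (4,3) (4,4)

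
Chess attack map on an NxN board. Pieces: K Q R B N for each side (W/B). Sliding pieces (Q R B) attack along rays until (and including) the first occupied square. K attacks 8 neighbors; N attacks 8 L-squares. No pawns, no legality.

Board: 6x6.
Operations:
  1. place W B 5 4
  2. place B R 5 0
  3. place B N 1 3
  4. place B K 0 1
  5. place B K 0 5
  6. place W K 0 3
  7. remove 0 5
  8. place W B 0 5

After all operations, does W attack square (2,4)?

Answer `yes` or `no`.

Answer: no

Derivation:
Op 1: place WB@(5,4)
Op 2: place BR@(5,0)
Op 3: place BN@(1,3)
Op 4: place BK@(0,1)
Op 5: place BK@(0,5)
Op 6: place WK@(0,3)
Op 7: remove (0,5)
Op 8: place WB@(0,5)
Per-piece attacks for W:
  WK@(0,3): attacks (0,4) (0,2) (1,3) (1,4) (1,2)
  WB@(0,5): attacks (1,4) (2,3) (3,2) (4,1) (5,0) [ray(1,-1) blocked at (5,0)]
  WB@(5,4): attacks (4,5) (4,3) (3,2) (2,1) (1,0)
W attacks (2,4): no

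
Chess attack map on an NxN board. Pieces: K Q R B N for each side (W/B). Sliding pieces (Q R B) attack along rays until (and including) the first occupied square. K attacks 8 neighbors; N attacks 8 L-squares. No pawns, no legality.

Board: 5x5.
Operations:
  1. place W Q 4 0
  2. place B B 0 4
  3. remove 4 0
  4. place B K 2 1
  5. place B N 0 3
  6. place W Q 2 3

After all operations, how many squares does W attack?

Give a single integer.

Answer: 13

Derivation:
Op 1: place WQ@(4,0)
Op 2: place BB@(0,4)
Op 3: remove (4,0)
Op 4: place BK@(2,1)
Op 5: place BN@(0,3)
Op 6: place WQ@(2,3)
Per-piece attacks for W:
  WQ@(2,3): attacks (2,4) (2,2) (2,1) (3,3) (4,3) (1,3) (0,3) (3,4) (3,2) (4,1) (1,4) (1,2) (0,1) [ray(0,-1) blocked at (2,1); ray(-1,0) blocked at (0,3)]
Union (13 distinct): (0,1) (0,3) (1,2) (1,3) (1,4) (2,1) (2,2) (2,4) (3,2) (3,3) (3,4) (4,1) (4,3)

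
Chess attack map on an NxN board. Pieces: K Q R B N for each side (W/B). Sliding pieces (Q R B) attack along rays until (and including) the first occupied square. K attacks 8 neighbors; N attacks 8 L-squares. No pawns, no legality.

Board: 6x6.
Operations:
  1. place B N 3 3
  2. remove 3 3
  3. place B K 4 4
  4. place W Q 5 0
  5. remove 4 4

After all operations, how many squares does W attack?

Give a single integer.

Answer: 15

Derivation:
Op 1: place BN@(3,3)
Op 2: remove (3,3)
Op 3: place BK@(4,4)
Op 4: place WQ@(5,0)
Op 5: remove (4,4)
Per-piece attacks for W:
  WQ@(5,0): attacks (5,1) (5,2) (5,3) (5,4) (5,5) (4,0) (3,0) (2,0) (1,0) (0,0) (4,1) (3,2) (2,3) (1,4) (0,5)
Union (15 distinct): (0,0) (0,5) (1,0) (1,4) (2,0) (2,3) (3,0) (3,2) (4,0) (4,1) (5,1) (5,2) (5,3) (5,4) (5,5)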